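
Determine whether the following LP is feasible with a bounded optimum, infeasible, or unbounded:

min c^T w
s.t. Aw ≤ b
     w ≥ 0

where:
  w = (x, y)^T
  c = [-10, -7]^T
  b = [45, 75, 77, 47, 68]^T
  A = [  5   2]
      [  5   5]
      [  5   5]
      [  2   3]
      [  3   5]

Feasible with a bounded optimal solution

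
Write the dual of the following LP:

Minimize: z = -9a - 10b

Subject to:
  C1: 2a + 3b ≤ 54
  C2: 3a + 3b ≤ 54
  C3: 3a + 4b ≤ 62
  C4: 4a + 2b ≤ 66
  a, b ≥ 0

Primal min cᵀx s.t. Ax ≤ b, x ≥ 0  →  Dual max −bᵀy s.t. Aᵀy ≥ −c, y ≥ 0.

Maximize: z = -54y1 - 54y2 - 62y3 - 66y4

Subject to:
  2y1 + 3y2 + 3y3 + 4y4 ≥ 9
  3y1 + 3y2 + 4y3 + 2y4 ≥ 10
  y1, y2, y3, y4 ≥ 0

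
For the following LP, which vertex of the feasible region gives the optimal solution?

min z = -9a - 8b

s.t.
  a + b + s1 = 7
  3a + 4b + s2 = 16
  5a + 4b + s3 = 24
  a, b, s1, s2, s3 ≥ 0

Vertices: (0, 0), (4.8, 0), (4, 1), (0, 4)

Evaluate the objective at each vertex of the feasible region:
  z(0, 0) = 0
  z(4.8, 0) = -43.2
  z(4, 1) = -44  ←
  z(0, 4) = -32
The minimum is at a = 4, b = 1.

(4, 1)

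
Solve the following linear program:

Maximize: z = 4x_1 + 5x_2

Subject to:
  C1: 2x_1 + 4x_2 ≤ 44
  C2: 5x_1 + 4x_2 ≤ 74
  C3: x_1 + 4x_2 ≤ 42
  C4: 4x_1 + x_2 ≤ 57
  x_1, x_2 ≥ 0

Evaluate the objective at each vertex of the feasible region:
  z(0, 0) = 0
  z(14.25, 0) = 57
  z(14, 1) = 61
  z(10, 6) = 70  ←
  z(2, 10) = 58
  z(0, 10.5) = 52.5
The maximum is at x_1 = 10, x_2 = 6.

x_1 = 10, x_2 = 6, z = 70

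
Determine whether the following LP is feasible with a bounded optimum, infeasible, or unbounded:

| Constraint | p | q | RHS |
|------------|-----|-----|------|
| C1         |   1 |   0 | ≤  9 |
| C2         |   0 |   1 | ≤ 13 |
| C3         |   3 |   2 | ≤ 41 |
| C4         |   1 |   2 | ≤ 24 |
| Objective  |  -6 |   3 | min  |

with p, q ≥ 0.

Feasible with a bounded optimal solution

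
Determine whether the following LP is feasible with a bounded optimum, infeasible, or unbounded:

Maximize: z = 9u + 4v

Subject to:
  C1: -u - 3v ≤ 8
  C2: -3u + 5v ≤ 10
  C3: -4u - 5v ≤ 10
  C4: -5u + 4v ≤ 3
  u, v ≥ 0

Unbounded (objective can increase without bound)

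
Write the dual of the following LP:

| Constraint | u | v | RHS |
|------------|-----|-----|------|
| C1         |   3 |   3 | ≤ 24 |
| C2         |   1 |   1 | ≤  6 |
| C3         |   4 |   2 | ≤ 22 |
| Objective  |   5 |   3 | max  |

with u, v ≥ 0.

Primal max cᵀx s.t. Ax ≤ b, x ≥ 0  →  Dual min bᵀy s.t. Aᵀy ≥ c, y ≥ 0.

Minimize: z = 24y1 + 6y2 + 22y3

Subject to:
  3y1 + y2 + 4y3 ≥ 5
  3y1 + y2 + 2y3 ≥ 3
  y1, y2, y3 ≥ 0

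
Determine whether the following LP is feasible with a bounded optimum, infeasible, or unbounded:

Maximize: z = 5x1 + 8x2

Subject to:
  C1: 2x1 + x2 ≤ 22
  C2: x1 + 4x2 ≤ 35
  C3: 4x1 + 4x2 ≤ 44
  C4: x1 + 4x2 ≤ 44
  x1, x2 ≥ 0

Feasible with a bounded optimal solution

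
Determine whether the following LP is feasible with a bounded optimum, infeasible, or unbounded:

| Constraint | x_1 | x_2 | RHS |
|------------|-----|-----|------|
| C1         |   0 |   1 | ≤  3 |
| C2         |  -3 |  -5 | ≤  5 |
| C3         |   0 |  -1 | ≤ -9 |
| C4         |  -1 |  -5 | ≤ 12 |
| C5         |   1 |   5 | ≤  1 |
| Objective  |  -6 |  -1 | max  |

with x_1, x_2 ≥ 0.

Infeasible (no feasible solution exists)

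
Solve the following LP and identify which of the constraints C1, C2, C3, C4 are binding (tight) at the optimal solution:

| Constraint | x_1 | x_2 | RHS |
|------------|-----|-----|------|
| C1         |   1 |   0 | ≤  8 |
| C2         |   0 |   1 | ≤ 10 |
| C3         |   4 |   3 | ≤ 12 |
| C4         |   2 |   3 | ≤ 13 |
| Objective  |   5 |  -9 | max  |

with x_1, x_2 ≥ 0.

At x_1 = 3, x_2 = 0, compute slack b - a·x for each constraint:
  C1: 8 − 3 = 5  (slack)
  C2: 10 − 0 = 10  (slack)
  C3: 12 − 12 = 0  (binding)
  C4: 13 − 6 = 7  (slack)

Optimal: x_1 = 3, x_2 = 0
Binding: C3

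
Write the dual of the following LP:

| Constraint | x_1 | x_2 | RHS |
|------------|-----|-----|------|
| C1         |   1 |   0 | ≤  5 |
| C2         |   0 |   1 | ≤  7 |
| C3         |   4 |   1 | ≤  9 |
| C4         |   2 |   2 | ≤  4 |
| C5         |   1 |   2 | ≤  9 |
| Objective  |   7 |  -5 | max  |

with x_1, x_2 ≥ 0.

Primal max cᵀx s.t. Ax ≤ b, x ≥ 0  →  Dual min bᵀy s.t. Aᵀy ≥ c, y ≥ 0.

Minimize: z = 5y1 + 7y2 + 9y3 + 4y4 + 9y5

Subject to:
  y1 + 4y3 + 2y4 + y5 ≥ 7
  y2 + y3 + 2y4 + 2y5 ≥ -5
  y1, y2, y3, y4, y5 ≥ 0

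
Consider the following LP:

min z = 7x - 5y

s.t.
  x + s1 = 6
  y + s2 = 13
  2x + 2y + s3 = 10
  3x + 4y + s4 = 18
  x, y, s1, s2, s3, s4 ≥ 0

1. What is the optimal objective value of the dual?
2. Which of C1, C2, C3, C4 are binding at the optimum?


1. -22.5
2. C4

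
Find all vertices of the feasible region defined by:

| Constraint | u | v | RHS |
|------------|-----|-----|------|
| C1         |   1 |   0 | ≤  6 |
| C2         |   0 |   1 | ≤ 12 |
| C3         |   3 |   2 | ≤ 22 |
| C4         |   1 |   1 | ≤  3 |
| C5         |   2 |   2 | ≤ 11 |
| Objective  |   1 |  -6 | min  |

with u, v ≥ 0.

(0, 0), (3, 0), (0, 3)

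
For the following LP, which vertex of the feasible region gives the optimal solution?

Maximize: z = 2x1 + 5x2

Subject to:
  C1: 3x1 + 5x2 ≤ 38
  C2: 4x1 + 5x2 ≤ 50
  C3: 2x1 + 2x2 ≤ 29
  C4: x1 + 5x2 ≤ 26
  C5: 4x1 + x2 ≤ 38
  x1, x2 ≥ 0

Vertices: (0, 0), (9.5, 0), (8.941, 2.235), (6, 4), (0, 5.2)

Evaluate the objective at each vertex of the feasible region:
  z(0, 0) = 0
  z(9.5, 0) = 19
  z(8.941, 2.235) = 29.06
  z(6, 4) = 32  ←
  z(0, 5.2) = 26
The maximum is at x1 = 6, x2 = 4.

(6, 4)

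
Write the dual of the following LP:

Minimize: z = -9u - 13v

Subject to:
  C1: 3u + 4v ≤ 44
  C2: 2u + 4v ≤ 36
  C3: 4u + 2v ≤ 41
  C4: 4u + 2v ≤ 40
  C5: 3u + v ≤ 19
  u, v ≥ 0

Primal min cᵀx s.t. Ax ≤ b, x ≥ 0  →  Dual max −bᵀy s.t. Aᵀy ≥ −c, y ≥ 0.

Maximize: z = -44y1 - 36y2 - 41y3 - 40y4 - 19y5

Subject to:
  3y1 + 2y2 + 4y3 + 4y4 + 3y5 ≥ 9
  4y1 + 4y2 + 2y3 + 2y4 + y5 ≥ 13
  y1, y2, y3, y4, y5 ≥ 0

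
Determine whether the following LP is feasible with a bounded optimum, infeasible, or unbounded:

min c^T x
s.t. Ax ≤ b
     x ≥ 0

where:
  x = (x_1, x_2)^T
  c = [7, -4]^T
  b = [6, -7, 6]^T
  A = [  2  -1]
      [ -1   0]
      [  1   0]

Infeasible (no feasible solution exists)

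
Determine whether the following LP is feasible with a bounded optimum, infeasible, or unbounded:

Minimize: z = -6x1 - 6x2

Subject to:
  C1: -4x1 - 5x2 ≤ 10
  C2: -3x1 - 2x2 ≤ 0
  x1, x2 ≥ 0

Unbounded (objective can decrease without bound)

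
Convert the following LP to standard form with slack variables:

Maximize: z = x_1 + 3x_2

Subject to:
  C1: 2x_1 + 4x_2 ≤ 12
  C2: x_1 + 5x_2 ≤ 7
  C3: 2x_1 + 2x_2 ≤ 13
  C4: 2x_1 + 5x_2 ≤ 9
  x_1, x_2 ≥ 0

max z = x_1 + 3x_2

s.t.
  2x_1 + 4x_2 + s1 = 12
  x_1 + 5x_2 + s2 = 7
  2x_1 + 2x_2 + s3 = 13
  2x_1 + 5x_2 + s4 = 9
  x_1, x_2, s1, s2, s3, s4 ≥ 0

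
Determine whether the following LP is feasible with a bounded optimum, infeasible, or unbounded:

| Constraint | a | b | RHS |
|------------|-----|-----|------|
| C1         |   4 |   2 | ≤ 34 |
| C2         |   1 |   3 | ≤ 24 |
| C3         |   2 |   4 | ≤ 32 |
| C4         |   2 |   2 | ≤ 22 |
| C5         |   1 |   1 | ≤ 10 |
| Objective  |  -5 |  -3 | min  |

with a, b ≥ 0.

Feasible with a bounded optimal solution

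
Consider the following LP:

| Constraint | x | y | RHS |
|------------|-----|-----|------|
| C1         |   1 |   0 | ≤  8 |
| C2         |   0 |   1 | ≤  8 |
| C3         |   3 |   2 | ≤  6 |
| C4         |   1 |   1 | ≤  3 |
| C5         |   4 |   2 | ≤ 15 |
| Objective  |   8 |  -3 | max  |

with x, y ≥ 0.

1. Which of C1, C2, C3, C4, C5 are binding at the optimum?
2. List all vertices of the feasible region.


1. C3
2. (0, 0), (2, 0), (0, 3)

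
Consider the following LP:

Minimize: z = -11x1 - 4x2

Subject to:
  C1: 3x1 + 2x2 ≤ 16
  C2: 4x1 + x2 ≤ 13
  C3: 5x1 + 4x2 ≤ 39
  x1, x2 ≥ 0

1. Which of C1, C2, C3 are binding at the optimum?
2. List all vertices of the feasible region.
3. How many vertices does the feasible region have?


1. C1, C2
2. (0, 0), (3.25, 0), (2, 5), (0, 8)
3. 4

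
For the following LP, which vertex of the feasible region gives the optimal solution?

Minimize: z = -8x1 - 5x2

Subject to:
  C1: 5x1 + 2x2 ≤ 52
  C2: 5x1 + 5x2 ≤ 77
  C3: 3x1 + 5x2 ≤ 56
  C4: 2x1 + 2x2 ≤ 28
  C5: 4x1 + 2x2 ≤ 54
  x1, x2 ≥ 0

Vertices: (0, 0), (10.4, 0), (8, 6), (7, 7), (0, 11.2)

Evaluate the objective at each vertex of the feasible region:
  z(0, 0) = 0
  z(10.4, 0) = -83.2
  z(8, 6) = -94  ←
  z(7, 7) = -91
  z(0, 11.2) = -56
The minimum is at x1 = 8, x2 = 6.

(8, 6)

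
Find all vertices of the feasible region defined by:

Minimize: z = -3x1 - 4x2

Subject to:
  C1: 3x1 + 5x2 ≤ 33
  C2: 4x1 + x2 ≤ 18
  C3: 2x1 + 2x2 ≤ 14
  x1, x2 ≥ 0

(0, 0), (4.5, 0), (3.667, 3.333), (1, 6), (0, 6.6)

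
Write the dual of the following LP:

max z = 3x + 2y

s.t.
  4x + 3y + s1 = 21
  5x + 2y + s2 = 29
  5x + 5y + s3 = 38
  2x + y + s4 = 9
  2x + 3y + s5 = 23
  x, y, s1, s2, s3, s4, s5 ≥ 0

Primal max cᵀx s.t. Ax ≤ b, x ≥ 0  →  Dual min bᵀy s.t. Aᵀy ≥ c, y ≥ 0.

Minimize: z = 21y1 + 29y2 + 38y3 + 9y4 + 23y5

Subject to:
  4y1 + 5y2 + 5y3 + 2y4 + 2y5 ≥ 3
  3y1 + 2y2 + 5y3 + y4 + 3y5 ≥ 2
  y1, y2, y3, y4, y5 ≥ 0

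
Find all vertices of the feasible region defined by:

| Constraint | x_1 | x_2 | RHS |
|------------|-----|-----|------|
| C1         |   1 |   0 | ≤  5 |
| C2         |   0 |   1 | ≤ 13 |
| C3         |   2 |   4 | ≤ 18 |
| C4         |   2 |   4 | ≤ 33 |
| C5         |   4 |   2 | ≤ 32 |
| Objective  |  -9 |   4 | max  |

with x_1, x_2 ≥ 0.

(0, 0), (5, 0), (5, 2), (0, 4.5)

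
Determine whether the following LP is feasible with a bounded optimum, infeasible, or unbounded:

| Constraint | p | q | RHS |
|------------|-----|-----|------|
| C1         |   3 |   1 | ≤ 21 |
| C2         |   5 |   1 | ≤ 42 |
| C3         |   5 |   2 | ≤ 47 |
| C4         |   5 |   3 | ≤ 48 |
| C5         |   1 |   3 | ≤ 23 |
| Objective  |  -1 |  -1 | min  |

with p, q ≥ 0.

Feasible with a bounded optimal solution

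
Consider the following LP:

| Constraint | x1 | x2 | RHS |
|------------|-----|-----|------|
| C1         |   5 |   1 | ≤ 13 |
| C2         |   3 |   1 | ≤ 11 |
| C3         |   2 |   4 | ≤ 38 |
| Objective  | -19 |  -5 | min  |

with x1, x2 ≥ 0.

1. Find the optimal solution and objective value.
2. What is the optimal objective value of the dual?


1. x1 = 1, x2 = 8, z = -59
2. -59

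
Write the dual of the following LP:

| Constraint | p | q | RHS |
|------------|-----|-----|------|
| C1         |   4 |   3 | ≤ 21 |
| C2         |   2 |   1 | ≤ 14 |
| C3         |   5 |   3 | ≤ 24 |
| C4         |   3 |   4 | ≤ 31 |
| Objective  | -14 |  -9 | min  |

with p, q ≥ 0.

Primal min cᵀx s.t. Ax ≤ b, x ≥ 0  →  Dual max −bᵀy s.t. Aᵀy ≥ −c, y ≥ 0.

Maximize: z = -21y1 - 14y2 - 24y3 - 31y4

Subject to:
  4y1 + 2y2 + 5y3 + 3y4 ≥ 14
  3y1 + y2 + 3y3 + 4y4 ≥ 9
  y1, y2, y3, y4 ≥ 0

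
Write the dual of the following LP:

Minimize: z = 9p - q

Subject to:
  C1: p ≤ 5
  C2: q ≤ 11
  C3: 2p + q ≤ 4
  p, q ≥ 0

Primal min cᵀx s.t. Ax ≤ b, x ≥ 0  →  Dual max −bᵀy s.t. Aᵀy ≥ −c, y ≥ 0.

Maximize: z = -5y1 - 11y2 - 4y3

Subject to:
  y1 + 2y3 ≥ -9
  y2 + y3 ≥ 1
  y1, y2, y3 ≥ 0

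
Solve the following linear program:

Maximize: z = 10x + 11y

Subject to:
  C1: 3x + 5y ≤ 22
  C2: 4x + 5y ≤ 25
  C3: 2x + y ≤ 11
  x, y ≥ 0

Evaluate the objective at each vertex of the feasible region:
  z(0, 0) = 0
  z(5.5, 0) = 55
  z(5, 1) = 61  ←
  z(3, 2.6) = 58.6
  z(0, 4.4) = 48.4
The maximum is at x = 5, y = 1.

x = 5, y = 1, z = 61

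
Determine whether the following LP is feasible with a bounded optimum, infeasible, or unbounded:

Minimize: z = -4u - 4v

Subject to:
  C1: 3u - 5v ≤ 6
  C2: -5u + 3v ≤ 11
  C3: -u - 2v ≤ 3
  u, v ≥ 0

Unbounded (objective can decrease without bound)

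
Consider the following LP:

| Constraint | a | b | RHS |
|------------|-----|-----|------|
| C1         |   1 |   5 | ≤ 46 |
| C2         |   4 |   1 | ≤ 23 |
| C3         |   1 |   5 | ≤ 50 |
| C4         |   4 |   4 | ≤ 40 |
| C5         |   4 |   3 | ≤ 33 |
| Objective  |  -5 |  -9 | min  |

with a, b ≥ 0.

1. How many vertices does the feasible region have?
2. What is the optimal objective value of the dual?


1. 6
2. -86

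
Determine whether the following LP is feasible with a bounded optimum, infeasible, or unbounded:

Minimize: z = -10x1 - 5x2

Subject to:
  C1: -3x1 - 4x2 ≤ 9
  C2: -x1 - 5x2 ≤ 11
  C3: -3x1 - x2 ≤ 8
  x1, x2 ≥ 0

Unbounded (objective can decrease without bound)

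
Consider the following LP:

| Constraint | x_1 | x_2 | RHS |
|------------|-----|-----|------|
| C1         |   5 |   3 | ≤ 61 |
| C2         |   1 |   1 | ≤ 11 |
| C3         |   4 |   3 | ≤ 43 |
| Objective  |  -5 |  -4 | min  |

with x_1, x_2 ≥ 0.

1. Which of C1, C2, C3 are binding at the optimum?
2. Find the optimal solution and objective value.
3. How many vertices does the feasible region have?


1. C2, C3
2. x_1 = 10, x_2 = 1, z = -54
3. 4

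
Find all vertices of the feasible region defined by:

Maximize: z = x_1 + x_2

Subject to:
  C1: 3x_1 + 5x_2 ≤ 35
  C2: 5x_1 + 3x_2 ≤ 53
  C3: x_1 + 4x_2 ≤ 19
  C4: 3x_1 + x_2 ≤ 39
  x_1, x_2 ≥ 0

(0, 0), (10.6, 0), (10, 1), (6.429, 3.143), (0, 4.75)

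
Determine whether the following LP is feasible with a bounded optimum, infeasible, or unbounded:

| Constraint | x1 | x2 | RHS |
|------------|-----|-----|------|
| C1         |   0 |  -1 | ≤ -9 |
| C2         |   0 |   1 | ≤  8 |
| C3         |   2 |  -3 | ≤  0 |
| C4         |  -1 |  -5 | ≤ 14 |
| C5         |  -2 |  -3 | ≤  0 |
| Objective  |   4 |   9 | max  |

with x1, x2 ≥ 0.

Infeasible (no feasible solution exists)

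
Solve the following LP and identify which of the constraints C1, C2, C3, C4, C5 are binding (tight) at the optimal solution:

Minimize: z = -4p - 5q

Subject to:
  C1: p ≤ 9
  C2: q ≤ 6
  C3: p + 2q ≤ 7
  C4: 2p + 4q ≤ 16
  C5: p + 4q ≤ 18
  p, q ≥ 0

At p = 7, q = 0, compute slack b - a·x for each constraint:
  C1: 9 − 7 = 2  (slack)
  C2: 6 − 0 = 6  (slack)
  C3: 7 − 7 = 0  (binding)
  C4: 16 − 14 = 2  (slack)
  C5: 18 − 7 = 11  (slack)

Optimal: p = 7, q = 0
Binding: C3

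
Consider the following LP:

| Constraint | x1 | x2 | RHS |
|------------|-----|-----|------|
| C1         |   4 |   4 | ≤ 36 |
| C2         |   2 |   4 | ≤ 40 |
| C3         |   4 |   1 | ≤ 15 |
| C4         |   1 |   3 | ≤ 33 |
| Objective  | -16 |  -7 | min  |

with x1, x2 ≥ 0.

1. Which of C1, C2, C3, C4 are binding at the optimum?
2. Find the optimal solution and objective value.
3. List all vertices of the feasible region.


1. C1, C3
2. x1 = 2, x2 = 7, z = -81
3. (0, 0), (3.75, 0), (2, 7), (0, 9)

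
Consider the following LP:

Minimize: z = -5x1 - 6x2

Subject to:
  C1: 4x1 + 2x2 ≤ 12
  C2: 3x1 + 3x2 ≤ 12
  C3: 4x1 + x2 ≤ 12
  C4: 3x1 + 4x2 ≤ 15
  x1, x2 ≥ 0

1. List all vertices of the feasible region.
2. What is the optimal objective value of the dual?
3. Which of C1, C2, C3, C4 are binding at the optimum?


1. (0, 0), (3, 0), (2, 2), (1, 3), (0, 3.75)
2. -23
3. C2, C4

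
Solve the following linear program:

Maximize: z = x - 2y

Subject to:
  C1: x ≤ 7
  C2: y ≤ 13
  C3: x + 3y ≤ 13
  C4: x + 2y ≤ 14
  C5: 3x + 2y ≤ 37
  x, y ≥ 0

Evaluate the objective at each vertex of the feasible region:
  z(0, 0) = 0
  z(7, 0) = 7  ←
  z(7, 2) = 3
  z(0, 4.333) = -8.667
The maximum is at x = 7, y = 0.

x = 7, y = 0, z = 7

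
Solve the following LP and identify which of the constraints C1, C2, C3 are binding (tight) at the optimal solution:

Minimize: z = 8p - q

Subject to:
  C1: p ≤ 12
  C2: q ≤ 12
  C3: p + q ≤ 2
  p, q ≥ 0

At p = 0, q = 2, compute slack b - a·x for each constraint:
  C1: 12 − 0 = 12  (slack)
  C2: 12 − 2 = 10  (slack)
  C3: 2 − 2 = 0  (binding)

Optimal: p = 0, q = 2
Binding: C3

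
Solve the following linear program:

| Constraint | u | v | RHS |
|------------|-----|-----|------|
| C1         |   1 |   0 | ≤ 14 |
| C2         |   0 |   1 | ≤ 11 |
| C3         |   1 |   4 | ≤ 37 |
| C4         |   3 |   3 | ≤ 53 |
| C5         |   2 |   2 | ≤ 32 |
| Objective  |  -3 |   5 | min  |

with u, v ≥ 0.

Evaluate the objective at each vertex of the feasible region:
  z(0, 0) = 0
  z(14, 0) = -42  ←
  z(14, 2) = -32
  z(9, 7) = 8
  z(0, 9.25) = 46.25
The minimum is at u = 14, v = 0.

u = 14, v = 0, z = -42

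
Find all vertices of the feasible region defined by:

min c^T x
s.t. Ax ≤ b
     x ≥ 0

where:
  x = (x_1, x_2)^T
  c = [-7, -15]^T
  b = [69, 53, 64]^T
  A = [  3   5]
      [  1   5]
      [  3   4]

(0, 0), (21.33, 0), (14.67, 5), (8, 9), (0, 10.6)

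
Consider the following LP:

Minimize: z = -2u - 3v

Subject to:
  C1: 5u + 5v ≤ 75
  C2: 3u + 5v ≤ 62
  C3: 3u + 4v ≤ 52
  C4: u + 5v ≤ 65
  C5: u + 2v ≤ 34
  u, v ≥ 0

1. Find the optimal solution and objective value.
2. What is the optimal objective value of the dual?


1. u = 4, v = 10, z = -38
2. -38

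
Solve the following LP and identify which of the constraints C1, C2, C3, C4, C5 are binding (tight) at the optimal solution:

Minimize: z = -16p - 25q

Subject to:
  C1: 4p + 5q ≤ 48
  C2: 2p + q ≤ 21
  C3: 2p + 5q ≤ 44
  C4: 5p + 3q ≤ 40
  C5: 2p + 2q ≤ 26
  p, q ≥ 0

At p = 2, q = 8, compute slack b - a·x for each constraint:
  C1: 48 − 48 = 0  (binding)
  C2: 21 − 12 = 9  (slack)
  C3: 44 − 44 = 0  (binding)
  C4: 40 − 34 = 6  (slack)
  C5: 26 − 20 = 6  (slack)

Optimal: p = 2, q = 8
Binding: C1, C3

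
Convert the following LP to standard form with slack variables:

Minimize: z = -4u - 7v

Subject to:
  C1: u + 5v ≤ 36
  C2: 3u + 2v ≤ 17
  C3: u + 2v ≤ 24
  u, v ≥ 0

min z = -4u - 7v

s.t.
  u + 5v + s1 = 36
  3u + 2v + s2 = 17
  u + 2v + s3 = 24
  u, v, s1, s2, s3 ≥ 0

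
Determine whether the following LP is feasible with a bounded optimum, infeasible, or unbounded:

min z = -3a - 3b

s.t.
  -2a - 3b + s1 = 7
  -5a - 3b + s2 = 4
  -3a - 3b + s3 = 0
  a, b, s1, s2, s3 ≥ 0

Unbounded (objective can decrease without bound)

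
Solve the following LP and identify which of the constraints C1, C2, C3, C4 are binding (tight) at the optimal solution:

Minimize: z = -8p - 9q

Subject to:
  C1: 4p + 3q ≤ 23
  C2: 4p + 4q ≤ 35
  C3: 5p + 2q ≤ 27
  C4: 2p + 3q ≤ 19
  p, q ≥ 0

At p = 2, q = 5, compute slack b - a·x for each constraint:
  C1: 23 − 23 = 0  (binding)
  C2: 35 − 28 = 7  (slack)
  C3: 27 − 20 = 7  (slack)
  C4: 19 − 19 = 0  (binding)

Optimal: p = 2, q = 5
Binding: C1, C4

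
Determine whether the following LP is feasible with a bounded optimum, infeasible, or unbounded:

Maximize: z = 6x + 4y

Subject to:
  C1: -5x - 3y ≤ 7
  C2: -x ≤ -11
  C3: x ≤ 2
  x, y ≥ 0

Infeasible (no feasible solution exists)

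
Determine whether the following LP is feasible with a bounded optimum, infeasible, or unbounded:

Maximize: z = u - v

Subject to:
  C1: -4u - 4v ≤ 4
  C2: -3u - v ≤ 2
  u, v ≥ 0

Unbounded (objective can increase without bound)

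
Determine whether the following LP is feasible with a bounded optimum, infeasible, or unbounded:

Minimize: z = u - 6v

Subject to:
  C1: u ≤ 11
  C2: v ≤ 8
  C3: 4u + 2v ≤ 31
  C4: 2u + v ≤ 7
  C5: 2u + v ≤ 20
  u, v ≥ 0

Feasible with a bounded optimal solution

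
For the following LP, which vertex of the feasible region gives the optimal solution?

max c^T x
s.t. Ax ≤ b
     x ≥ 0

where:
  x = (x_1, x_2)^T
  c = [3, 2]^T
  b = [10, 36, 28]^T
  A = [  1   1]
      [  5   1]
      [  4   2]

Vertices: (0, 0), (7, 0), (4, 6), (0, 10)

Evaluate the objective at each vertex of the feasible region:
  z(0, 0) = 0
  z(7, 0) = 21
  z(4, 6) = 24  ←
  z(0, 10) = 20
The maximum is at x_1 = 4, x_2 = 6.

(4, 6)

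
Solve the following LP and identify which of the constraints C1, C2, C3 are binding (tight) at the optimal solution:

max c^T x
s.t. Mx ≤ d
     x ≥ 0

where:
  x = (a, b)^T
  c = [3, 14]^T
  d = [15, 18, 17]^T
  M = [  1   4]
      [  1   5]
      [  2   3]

At a = 3, b = 3, compute slack b - a·x for each constraint:
  C1: 15 − 15 = 0  (binding)
  C2: 18 − 18 = 0  (binding)
  C3: 17 − 15 = 2  (slack)

Optimal: a = 3, b = 3
Binding: C1, C2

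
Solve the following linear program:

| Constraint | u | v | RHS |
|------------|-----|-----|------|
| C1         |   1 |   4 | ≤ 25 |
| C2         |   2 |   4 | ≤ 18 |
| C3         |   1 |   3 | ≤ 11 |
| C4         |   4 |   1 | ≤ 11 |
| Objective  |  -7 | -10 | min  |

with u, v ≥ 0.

Evaluate the objective at each vertex of the feasible region:
  z(0, 0) = 0
  z(2.75, 0) = -19.25
  z(2, 3) = -44  ←
  z(0, 3.667) = -36.67
The minimum is at u = 2, v = 3.

u = 2, v = 3, z = -44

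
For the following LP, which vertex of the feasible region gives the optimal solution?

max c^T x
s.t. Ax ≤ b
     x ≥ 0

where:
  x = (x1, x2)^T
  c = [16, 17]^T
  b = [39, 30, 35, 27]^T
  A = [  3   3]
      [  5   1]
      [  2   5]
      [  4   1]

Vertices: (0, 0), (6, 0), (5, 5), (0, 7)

Evaluate the objective at each vertex of the feasible region:
  z(0, 0) = 0
  z(6, 0) = 96
  z(5, 5) = 165  ←
  z(0, 7) = 119
The maximum is at x1 = 5, x2 = 5.

(5, 5)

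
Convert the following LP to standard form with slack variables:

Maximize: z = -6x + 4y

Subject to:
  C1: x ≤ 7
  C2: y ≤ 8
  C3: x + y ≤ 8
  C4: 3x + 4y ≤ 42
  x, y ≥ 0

max z = -6x + 4y

s.t.
  x + s1 = 7
  y + s2 = 8
  x + y + s3 = 8
  3x + 4y + s4 = 42
  x, y, s1, s2, s3, s4 ≥ 0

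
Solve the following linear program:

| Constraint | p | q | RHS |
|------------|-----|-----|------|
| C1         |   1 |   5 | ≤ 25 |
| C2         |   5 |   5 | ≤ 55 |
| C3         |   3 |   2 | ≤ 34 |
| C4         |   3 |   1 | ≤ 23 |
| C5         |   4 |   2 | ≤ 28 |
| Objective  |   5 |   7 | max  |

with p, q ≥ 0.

Evaluate the objective at each vertex of the feasible region:
  z(0, 0) = 0
  z(7, 0) = 35
  z(5, 4) = 53  ←
  z(0, 5) = 35
The maximum is at p = 5, q = 4.

p = 5, q = 4, z = 53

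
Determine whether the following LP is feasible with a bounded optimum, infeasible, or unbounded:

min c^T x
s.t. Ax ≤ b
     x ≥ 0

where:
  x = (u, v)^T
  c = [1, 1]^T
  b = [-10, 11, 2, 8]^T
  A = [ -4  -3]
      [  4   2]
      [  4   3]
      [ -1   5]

Infeasible (no feasible solution exists)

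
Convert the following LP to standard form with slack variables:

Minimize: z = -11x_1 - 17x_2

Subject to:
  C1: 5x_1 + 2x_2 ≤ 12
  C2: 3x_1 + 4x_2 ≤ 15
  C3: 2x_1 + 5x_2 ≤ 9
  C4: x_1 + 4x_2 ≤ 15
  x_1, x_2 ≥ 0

min z = -11x_1 - 17x_2

s.t.
  5x_1 + 2x_2 + s1 = 12
  3x_1 + 4x_2 + s2 = 15
  2x_1 + 5x_2 + s3 = 9
  x_1 + 4x_2 + s4 = 15
  x_1, x_2, s1, s2, s3, s4 ≥ 0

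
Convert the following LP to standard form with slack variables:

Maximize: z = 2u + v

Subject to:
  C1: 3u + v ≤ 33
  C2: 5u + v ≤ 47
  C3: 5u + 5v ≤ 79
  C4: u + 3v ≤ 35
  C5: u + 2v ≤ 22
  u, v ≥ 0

max z = 2u + v

s.t.
  3u + v + s1 = 33
  5u + v + s2 = 47
  5u + 5v + s3 = 79
  u + 3v + s4 = 35
  u + 2v + s5 = 22
  u, v, s1, s2, s3, s4, s5 ≥ 0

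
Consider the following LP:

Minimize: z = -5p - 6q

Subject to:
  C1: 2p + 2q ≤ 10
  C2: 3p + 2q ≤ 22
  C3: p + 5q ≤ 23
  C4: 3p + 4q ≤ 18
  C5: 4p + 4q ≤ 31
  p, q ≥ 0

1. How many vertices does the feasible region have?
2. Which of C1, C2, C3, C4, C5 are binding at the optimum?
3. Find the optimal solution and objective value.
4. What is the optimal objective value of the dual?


1. 4
2. C1, C4
3. p = 2, q = 3, z = -28
4. -28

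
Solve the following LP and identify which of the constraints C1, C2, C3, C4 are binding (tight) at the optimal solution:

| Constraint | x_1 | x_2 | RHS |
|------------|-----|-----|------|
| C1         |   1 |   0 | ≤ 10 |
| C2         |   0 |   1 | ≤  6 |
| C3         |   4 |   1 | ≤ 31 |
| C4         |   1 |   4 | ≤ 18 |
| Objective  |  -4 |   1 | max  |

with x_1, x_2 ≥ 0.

At x_1 = 0, x_2 = 4.5, compute slack b - a·x for each constraint:
  C1: 10 − 0 = 10  (slack)
  C2: 6 − 4.5 = 1.5  (slack)
  C3: 31 − 4.5 = 26.5  (slack)
  C4: 18 − 18 = 0  (binding)

Optimal: x_1 = 0, x_2 = 4.5
Binding: C4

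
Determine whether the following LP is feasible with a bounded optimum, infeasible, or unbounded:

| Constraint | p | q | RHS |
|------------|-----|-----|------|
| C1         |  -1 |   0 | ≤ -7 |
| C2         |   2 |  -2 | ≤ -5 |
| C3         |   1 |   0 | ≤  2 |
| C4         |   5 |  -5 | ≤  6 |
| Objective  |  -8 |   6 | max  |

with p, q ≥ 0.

Infeasible (no feasible solution exists)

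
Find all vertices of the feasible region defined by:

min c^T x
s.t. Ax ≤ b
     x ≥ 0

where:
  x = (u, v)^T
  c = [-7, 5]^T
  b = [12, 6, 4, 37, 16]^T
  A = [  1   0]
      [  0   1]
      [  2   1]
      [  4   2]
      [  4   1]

(0, 0), (2, 0), (0, 4)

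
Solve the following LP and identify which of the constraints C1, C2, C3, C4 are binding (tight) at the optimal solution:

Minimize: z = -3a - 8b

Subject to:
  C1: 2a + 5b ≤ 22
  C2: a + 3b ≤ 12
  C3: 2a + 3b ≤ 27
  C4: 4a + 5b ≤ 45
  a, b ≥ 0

At a = 6, b = 2, compute slack b - a·x for each constraint:
  C1: 22 − 22 = 0  (binding)
  C2: 12 − 12 = 0  (binding)
  C3: 27 − 18 = 9  (slack)
  C4: 45 − 34 = 11  (slack)

Optimal: a = 6, b = 2
Binding: C1, C2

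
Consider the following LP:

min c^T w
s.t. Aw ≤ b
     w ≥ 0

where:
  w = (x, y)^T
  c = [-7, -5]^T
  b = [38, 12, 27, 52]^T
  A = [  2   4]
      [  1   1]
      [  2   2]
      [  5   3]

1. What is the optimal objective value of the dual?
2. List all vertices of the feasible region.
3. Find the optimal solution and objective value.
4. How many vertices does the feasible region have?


1. -76
2. (0, 0), (10.4, 0), (8, 4), (5, 7), (0, 9.5)
3. x = 8, y = 4, z = -76
4. 5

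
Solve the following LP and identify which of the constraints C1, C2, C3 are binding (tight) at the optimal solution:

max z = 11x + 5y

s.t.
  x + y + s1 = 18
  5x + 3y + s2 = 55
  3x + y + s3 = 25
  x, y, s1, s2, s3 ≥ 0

At x = 5, y = 10, compute slack b - a·x for each constraint:
  C1: 18 − 15 = 3  (slack)
  C2: 55 − 55 = 0  (binding)
  C3: 25 − 25 = 0  (binding)

Optimal: x = 5, y = 10
Binding: C2, C3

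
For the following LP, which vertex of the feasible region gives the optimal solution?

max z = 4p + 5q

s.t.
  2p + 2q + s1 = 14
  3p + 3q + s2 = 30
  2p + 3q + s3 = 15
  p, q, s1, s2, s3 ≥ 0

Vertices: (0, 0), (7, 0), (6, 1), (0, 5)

Evaluate the objective at each vertex of the feasible region:
  z(0, 0) = 0
  z(7, 0) = 28
  z(6, 1) = 29  ←
  z(0, 5) = 25
The maximum is at p = 6, q = 1.

(6, 1)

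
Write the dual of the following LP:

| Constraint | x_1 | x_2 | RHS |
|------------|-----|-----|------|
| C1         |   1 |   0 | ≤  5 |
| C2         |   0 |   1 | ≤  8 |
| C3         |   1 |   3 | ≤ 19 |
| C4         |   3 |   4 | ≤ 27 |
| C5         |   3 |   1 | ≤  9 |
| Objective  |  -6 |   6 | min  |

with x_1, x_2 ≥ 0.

Primal min cᵀx s.t. Ax ≤ b, x ≥ 0  →  Dual max −bᵀy s.t. Aᵀy ≥ −c, y ≥ 0.

Maximize: z = -5y1 - 8y2 - 19y3 - 27y4 - 9y5

Subject to:
  y1 + y3 + 3y4 + 3y5 ≥ 6
  y2 + 3y3 + 4y4 + y5 ≥ -6
  y1, y2, y3, y4, y5 ≥ 0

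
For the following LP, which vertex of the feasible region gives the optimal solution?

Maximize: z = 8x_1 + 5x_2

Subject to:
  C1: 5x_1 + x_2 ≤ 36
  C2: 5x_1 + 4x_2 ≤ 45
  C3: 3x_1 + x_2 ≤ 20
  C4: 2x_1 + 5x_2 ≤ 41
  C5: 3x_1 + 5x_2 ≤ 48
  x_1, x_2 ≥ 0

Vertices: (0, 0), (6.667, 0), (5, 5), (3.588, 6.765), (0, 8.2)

Evaluate the objective at each vertex of the feasible region:
  z(0, 0) = 0
  z(6.667, 0) = 53.33
  z(5, 5) = 65  ←
  z(3.588, 6.765) = 62.53
  z(0, 8.2) = 41
The maximum is at x_1 = 5, x_2 = 5.

(5, 5)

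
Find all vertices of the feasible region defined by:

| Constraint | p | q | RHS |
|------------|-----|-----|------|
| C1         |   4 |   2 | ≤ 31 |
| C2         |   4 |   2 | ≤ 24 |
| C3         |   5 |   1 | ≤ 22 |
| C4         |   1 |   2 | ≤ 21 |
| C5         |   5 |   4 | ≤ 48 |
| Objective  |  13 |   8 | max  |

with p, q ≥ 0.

(0, 0), (4.4, 0), (3.333, 5.333), (1, 10), (0, 10.5)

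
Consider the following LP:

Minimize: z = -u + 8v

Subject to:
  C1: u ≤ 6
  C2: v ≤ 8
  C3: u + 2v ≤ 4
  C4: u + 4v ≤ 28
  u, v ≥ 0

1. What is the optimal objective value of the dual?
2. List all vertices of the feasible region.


1. -4
2. (0, 0), (4, 0), (0, 2)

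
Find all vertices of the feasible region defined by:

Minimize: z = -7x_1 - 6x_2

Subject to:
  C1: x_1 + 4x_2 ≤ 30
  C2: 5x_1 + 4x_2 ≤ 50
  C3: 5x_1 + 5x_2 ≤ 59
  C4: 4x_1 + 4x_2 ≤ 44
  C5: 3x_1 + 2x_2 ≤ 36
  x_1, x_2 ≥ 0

(0, 0), (10, 0), (6, 5), (4.667, 6.333), (0, 7.5)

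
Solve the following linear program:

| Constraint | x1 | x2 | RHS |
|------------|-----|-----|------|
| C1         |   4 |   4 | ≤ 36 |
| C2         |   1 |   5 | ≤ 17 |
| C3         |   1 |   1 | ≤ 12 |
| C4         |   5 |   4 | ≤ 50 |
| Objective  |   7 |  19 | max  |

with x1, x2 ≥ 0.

Evaluate the objective at each vertex of the feasible region:
  z(0, 0) = 0
  z(9, 0) = 63
  z(7, 2) = 87  ←
  z(0, 3.4) = 64.6
The maximum is at x1 = 7, x2 = 2.

x1 = 7, x2 = 2, z = 87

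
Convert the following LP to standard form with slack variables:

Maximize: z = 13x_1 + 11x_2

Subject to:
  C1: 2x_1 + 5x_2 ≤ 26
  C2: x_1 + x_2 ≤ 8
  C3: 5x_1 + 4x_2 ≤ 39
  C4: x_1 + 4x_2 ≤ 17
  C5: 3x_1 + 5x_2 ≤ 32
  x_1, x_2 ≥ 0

max z = 13x_1 + 11x_2

s.t.
  2x_1 + 5x_2 + s1 = 26
  x_1 + x_2 + s2 = 8
  5x_1 + 4x_2 + s3 = 39
  x_1 + 4x_2 + s4 = 17
  3x_1 + 5x_2 + s5 = 32
  x_1, x_2, s1, s2, s3, s4, s5 ≥ 0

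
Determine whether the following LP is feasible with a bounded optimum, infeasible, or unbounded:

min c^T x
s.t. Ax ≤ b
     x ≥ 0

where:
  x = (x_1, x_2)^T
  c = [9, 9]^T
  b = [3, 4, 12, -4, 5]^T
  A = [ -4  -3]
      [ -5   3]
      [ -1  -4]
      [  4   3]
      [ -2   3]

Infeasible (no feasible solution exists)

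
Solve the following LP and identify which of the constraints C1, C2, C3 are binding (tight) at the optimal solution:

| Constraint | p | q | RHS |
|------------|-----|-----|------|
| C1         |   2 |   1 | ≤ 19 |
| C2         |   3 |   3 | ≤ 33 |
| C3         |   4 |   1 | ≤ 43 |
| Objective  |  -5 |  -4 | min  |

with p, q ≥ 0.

At p = 8, q = 3, compute slack b - a·x for each constraint:
  C1: 19 − 19 = 0  (binding)
  C2: 33 − 33 = 0  (binding)
  C3: 43 − 35 = 8  (slack)

Optimal: p = 8, q = 3
Binding: C1, C2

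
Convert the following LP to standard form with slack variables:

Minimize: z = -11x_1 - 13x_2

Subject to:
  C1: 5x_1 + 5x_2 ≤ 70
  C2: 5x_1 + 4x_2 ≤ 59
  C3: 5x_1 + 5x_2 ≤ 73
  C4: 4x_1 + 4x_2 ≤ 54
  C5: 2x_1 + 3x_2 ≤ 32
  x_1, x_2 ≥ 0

min z = -11x_1 - 13x_2

s.t.
  5x_1 + 5x_2 + s1 = 70
  5x_1 + 4x_2 + s2 = 59
  5x_1 + 5x_2 + s3 = 73
  4x_1 + 4x_2 + s4 = 54
  2x_1 + 3x_2 + s5 = 32
  x_1, x_2, s1, s2, s3, s4, s5 ≥ 0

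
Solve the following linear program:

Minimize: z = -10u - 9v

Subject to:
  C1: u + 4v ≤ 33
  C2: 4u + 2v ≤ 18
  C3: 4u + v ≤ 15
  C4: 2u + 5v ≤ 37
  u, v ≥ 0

Evaluate the objective at each vertex of the feasible region:
  z(0, 0) = 0
  z(3.75, 0) = -37.5
  z(3, 3) = -57
  z(1, 7) = -73  ←
  z(0, 7.4) = -66.6
The minimum is at u = 1, v = 7.

u = 1, v = 7, z = -73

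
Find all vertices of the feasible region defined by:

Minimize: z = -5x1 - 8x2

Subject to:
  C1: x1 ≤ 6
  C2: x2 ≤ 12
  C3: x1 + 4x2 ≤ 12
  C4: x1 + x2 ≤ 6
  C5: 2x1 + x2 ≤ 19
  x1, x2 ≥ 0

(0, 0), (6, 0), (4, 2), (0, 3)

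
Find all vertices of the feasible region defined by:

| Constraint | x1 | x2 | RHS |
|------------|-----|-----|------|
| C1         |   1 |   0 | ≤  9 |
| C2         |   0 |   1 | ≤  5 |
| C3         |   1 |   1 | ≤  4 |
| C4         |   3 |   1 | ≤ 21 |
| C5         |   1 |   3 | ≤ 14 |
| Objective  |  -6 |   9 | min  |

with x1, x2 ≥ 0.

(0, 0), (4, 0), (0, 4)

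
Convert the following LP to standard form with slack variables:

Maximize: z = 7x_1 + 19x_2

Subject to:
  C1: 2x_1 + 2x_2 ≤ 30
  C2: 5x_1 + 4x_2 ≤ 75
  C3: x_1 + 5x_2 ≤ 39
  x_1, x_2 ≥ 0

max z = 7x_1 + 19x_2

s.t.
  2x_1 + 2x_2 + s1 = 30
  5x_1 + 4x_2 + s2 = 75
  x_1 + 5x_2 + s3 = 39
  x_1, x_2, s1, s2, s3 ≥ 0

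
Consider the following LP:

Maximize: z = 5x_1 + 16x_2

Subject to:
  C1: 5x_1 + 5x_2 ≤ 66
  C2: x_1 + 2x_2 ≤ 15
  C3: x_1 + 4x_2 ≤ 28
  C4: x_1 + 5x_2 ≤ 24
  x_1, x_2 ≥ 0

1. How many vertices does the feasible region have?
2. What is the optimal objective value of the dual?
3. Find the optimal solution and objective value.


1. 5
2. 93
3. x_1 = 9, x_2 = 3, z = 93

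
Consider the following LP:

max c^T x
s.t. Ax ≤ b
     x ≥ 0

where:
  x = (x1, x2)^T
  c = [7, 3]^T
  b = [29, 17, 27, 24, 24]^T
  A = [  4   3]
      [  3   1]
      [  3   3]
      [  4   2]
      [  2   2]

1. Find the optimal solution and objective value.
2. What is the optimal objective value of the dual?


1. x1 = 5, x2 = 2, z = 41
2. 41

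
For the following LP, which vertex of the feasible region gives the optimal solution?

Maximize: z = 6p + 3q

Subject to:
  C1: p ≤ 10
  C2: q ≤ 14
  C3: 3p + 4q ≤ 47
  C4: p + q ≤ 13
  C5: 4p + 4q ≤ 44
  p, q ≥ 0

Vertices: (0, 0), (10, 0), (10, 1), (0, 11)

Evaluate the objective at each vertex of the feasible region:
  z(0, 0) = 0
  z(10, 0) = 60
  z(10, 1) = 63  ←
  z(0, 11) = 33
The maximum is at p = 10, q = 1.

(10, 1)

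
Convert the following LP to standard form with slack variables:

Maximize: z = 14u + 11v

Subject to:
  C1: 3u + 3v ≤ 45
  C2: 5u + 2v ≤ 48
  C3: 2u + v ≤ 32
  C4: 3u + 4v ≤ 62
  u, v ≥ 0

max z = 14u + 11v

s.t.
  3u + 3v + s1 = 45
  5u + 2v + s2 = 48
  2u + v + s3 = 32
  3u + 4v + s4 = 62
  u, v, s1, s2, s3, s4 ≥ 0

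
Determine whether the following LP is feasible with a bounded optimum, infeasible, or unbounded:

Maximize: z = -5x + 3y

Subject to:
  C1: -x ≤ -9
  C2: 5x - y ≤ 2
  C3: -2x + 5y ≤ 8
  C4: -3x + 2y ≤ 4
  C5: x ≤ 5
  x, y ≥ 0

Infeasible (no feasible solution exists)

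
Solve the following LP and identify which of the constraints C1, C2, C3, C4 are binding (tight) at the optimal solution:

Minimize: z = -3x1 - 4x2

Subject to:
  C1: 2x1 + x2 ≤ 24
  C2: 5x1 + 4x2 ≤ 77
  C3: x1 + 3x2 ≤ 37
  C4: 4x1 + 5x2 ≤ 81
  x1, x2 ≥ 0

At x1 = 7, x2 = 10, compute slack b - a·x for each constraint:
  C1: 24 − 24 = 0  (binding)
  C2: 77 − 75 = 2  (slack)
  C3: 37 − 37 = 0  (binding)
  C4: 81 − 78 = 3  (slack)

Optimal: x1 = 7, x2 = 10
Binding: C1, C3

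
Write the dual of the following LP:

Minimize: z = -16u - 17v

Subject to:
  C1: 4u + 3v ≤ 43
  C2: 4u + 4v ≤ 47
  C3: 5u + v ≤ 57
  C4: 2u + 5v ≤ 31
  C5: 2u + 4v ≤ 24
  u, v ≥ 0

Primal min cᵀx s.t. Ax ≤ b, x ≥ 0  →  Dual max −bᵀy s.t. Aᵀy ≥ −c, y ≥ 0.

Maximize: z = -43y1 - 47y2 - 57y3 - 31y4 - 24y5

Subject to:
  4y1 + 4y2 + 5y3 + 2y4 + 2y5 ≥ 16
  3y1 + 4y2 + y3 + 5y4 + 4y5 ≥ 17
  y1, y2, y3, y4, y5 ≥ 0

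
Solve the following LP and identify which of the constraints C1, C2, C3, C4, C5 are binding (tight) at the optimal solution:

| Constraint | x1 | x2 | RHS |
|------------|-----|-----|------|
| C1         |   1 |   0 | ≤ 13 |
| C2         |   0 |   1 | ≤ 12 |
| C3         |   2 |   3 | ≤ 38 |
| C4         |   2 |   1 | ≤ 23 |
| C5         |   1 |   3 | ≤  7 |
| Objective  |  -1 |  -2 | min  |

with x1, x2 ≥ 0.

At x1 = 7, x2 = 0, compute slack b - a·x for each constraint:
  C1: 13 − 7 = 6  (slack)
  C2: 12 − 0 = 12  (slack)
  C3: 38 − 14 = 24  (slack)
  C4: 23 − 14 = 9  (slack)
  C5: 7 − 7 = 0  (binding)

Optimal: x1 = 7, x2 = 0
Binding: C5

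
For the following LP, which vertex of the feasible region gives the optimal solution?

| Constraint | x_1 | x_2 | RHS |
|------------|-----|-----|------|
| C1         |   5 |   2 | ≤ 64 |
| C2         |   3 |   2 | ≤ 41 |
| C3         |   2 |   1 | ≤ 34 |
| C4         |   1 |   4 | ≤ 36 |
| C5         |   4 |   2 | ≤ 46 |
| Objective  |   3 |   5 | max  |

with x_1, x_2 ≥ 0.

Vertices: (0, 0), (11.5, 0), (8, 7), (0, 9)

Evaluate the objective at each vertex of the feasible region:
  z(0, 0) = 0
  z(11.5, 0) = 34.5
  z(8, 7) = 59  ←
  z(0, 9) = 45
The maximum is at x_1 = 8, x_2 = 7.

(8, 7)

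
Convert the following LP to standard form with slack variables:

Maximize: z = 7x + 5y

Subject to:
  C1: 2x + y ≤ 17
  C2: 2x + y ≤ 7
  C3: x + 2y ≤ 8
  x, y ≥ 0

max z = 7x + 5y

s.t.
  2x + y + s1 = 17
  2x + y + s2 = 7
  x + 2y + s3 = 8
  x, y, s1, s2, s3 ≥ 0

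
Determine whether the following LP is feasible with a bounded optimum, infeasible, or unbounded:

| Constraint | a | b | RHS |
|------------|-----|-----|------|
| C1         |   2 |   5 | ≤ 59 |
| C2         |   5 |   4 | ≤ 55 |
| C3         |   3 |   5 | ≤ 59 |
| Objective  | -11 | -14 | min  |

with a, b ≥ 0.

Feasible with a bounded optimal solution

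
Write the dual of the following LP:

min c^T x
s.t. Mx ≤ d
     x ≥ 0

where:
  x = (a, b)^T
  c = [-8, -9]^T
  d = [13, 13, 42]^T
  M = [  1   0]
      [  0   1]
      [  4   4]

Primal min cᵀx s.t. Ax ≤ b, x ≥ 0  →  Dual max −bᵀy s.t. Aᵀy ≥ −c, y ≥ 0.

Maximize: z = -13y1 - 13y2 - 42y3

Subject to:
  y1 + 4y3 ≥ 8
  y2 + 4y3 ≥ 9
  y1, y2, y3 ≥ 0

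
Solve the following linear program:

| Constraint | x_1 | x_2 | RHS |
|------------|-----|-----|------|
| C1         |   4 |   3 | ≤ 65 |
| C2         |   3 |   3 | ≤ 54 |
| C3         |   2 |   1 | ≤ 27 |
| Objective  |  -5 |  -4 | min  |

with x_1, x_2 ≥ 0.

Evaluate the objective at each vertex of the feasible region:
  z(0, 0) = 0
  z(13.5, 0) = -67.5
  z(9, 9) = -81  ←
  z(0, 18) = -72
The minimum is at x_1 = 9, x_2 = 9.

x_1 = 9, x_2 = 9, z = -81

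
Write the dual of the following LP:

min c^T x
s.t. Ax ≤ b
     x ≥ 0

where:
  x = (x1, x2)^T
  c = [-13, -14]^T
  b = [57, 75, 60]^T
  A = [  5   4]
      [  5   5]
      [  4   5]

Primal min cᵀx s.t. Ax ≤ b, x ≥ 0  →  Dual max −bᵀy s.t. Aᵀy ≥ −c, y ≥ 0.

Maximize: z = -57y1 - 75y2 - 60y3

Subject to:
  5y1 + 5y2 + 4y3 ≥ 13
  4y1 + 5y2 + 5y3 ≥ 14
  y1, y2, y3 ≥ 0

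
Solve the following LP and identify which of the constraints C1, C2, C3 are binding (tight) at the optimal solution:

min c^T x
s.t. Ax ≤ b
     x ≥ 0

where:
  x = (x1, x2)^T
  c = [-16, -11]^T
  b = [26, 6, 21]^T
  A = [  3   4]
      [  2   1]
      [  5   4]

At x1 = 1, x2 = 4, compute slack b - a·x for each constraint:
  C1: 26 − 19 = 7  (slack)
  C2: 6 − 6 = 0  (binding)
  C3: 21 − 21 = 0  (binding)

Optimal: x1 = 1, x2 = 4
Binding: C2, C3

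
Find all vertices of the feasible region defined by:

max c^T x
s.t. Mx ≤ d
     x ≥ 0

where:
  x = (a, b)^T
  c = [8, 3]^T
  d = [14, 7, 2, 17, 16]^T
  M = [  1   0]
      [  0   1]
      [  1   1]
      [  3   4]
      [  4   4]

(0, 0), (2, 0), (0, 2)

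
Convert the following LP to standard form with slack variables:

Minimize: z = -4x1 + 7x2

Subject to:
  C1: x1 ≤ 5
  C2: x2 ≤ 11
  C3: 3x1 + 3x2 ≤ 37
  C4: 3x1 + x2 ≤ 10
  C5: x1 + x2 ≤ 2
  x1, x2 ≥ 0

min z = -4x1 + 7x2

s.t.
  x1 + s1 = 5
  x2 + s2 = 11
  3x1 + 3x2 + s3 = 37
  3x1 + x2 + s4 = 10
  x1 + x2 + s5 = 2
  x1, x2, s1, s2, s3, s4, s5 ≥ 0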